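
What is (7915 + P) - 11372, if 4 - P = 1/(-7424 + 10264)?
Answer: -9806521/2840 ≈ -3453.0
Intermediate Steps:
P = 11359/2840 (P = 4 - 1/(-7424 + 10264) = 4 - 1/2840 = 11359/2840 ≈ 3.9996)
(7915 + P) - 11372 = (7915 + 11359/2840) - 11372 = 22489959/2840 - 11372 = -9806521/2840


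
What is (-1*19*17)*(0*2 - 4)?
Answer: 1292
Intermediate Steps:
(-1*19*17)*(0*2 - 4) = (-19*17)*(0 - 4) = -323*(-4) = 1292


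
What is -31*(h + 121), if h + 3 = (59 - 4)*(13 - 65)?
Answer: 85002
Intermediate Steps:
h = -2863 (h = -3 + (59 - 4)*(13 - 65) = -3 + 55*(-52) = -3 - 2860 = -2863)
-31*(h + 121) = -31*(-2863 + 121) = -31*(-2742) = 85002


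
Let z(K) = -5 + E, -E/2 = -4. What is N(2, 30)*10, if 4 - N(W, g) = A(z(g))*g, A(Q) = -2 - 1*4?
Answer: 1840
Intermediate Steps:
E = 8 (E = -2*(-4) = 8)
z(K) = 3 (z(K) = -5 + 8 = 3)
A(Q) = -6 (A(Q) = -2 - 4 = -6)
N(W, g) = 4 + 6*g (N(W, g) = 4 - (-6)*g = 4 + 6*g)
N(2, 30)*10 = (4 + 6*30)*10 = (4 + 180)*10 = 184*10 = 1840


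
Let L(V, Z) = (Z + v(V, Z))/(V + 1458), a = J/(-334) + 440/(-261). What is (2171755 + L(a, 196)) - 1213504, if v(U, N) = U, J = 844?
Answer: 30360377936827/31683112 ≈ 9.5825e+5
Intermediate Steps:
a = -183622/43587 (a = 844/(-334) + 440/(-261) = 844*(-1/334) + 440*(-1/261) = -422/167 - 440/261 = -183622/43587 ≈ -4.2128)
L(V, Z) = (V + Z)/(1458 + V) (L(V, Z) = (Z + V)/(V + 1458) = (V + Z)/(1458 + V))
(2171755 + L(a, 196)) - 1213504 = (2171755 + (-183622/43587 + 196)/(1458 - 183622/43587)) - 1213504 = (2171755 + (8359430/43587)/(63366224/43587)) - 1213504 = (2171755 + (43587/63366224)*(8359430/43587)) - 1213504 = (2171755 + 4179715/31683112) - 1213504 = 68807961081275/31683112 - 1213504 = 30360377936827/31683112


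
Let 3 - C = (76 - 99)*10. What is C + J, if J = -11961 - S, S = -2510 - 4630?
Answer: -4588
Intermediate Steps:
S = -7140
J = -4821 (J = -11961 - 1*(-7140) = -11961 + 7140 = -4821)
C = 233 (C = 3 - (76 - 99)*10 = 3 - (-23)*10 = 3 - 1*(-230) = 3 + 230 = 233)
C + J = 233 - 4821 = -4588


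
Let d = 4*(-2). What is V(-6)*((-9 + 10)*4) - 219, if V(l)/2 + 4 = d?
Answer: -315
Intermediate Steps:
d = -8
V(l) = -24 (V(l) = -8 + 2*(-8) = -8 - 16 = -24)
V(-6)*((-9 + 10)*4) - 219 = -24*(-9 + 10)*4 - 219 = -24*4 - 219 = -96 - 219 = -315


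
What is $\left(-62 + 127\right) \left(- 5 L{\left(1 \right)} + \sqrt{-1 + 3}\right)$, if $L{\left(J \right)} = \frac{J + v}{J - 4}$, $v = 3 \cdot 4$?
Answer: $\frac{4225}{3} + 65 \sqrt{2} \approx 1500.3$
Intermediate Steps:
$v = 12$
$L{\left(J \right)} = \frac{12 + J}{-4 + J}$ ($L{\left(J \right)} = \frac{J + 12}{J - 4} = \frac{12 + J}{-4 + J}$)
$\left(-62 + 127\right) \left(- 5 L{\left(1 \right)} + \sqrt{-1 + 3}\right) = \left(-62 + 127\right) \left(- 5 \frac{12 + 1}{-4 + 1} + \sqrt{-1 + 3}\right) = 65 \left(- 5 \frac{1}{-3} \cdot 13 + \sqrt{2}\right) = 65 \left(- 5 \left(\left(- \frac{1}{3}\right) 13\right) + \sqrt{2}\right) = 65 \left(\left(-5\right) \left(- \frac{13}{3}\right) + \sqrt{2}\right) = 65 \left(\frac{65}{3} + \sqrt{2}\right) = \frac{4225}{3} + 65 \sqrt{2}$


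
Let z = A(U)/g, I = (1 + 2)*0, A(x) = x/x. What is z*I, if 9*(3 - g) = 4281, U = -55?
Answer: 0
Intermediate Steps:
A(x) = 1
g = -1418/3 (g = 3 - ⅑*4281 = 3 - 1427/3 = -1418/3 ≈ -472.67)
I = 0 (I = 3*0 = 0)
z = -3/1418 (z = 1/(-1418/3) = 1*(-3/1418) = -3/1418 ≈ -0.0021157)
z*I = -3/1418*0 = 0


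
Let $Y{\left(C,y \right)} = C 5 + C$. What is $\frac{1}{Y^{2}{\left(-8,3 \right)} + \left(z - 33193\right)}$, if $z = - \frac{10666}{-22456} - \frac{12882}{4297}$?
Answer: $- \frac{48246716}{1490414533719} \approx -3.2371 \cdot 10^{-5}$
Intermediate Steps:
$Y{\left(C,y \right)} = 6 C$ ($Y{\left(C,y \right)} = 5 C + C = 6 C$)
$z = - \frac{121723195}{48246716}$ ($z = \left(-10666\right) \left(- \frac{1}{22456}\right) - \frac{12882}{4297} = \frac{5333}{11228} - \frac{12882}{4297} = - \frac{121723195}{48246716} \approx -2.5229$)
$\frac{1}{Y^{2}{\left(-8,3 \right)} + \left(z - 33193\right)} = \frac{1}{\left(6 \left(-8\right)\right)^{2} - \frac{1601574967383}{48246716}} = \frac{1}{\left(-48\right)^{2} - \frac{1601574967383}{48246716}} = \frac{1}{2304 - \frac{1601574967383}{48246716}} = \frac{1}{- \frac{1490414533719}{48246716}} = - \frac{48246716}{1490414533719}$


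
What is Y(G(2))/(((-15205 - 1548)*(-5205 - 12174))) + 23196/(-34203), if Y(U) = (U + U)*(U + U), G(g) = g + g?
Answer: -2251174062620/3319405562187 ≈ -0.67819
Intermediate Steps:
G(g) = 2*g
Y(U) = 4*U² (Y(U) = (2*U)*(2*U) = 4*U²)
Y(G(2))/(((-15205 - 1548)*(-5205 - 12174))) + 23196/(-34203) = (4*(2*2)²)/(((-15205 - 1548)*(-5205 - 12174))) + 23196/(-34203) = (4*4²)/((-16753*(-17379))) + 23196*(-1/34203) = (4*16)/291150387 - 7732/11401 = 64*(1/291150387) - 7732/11401 = 64/291150387 - 7732/11401 = -2251174062620/3319405562187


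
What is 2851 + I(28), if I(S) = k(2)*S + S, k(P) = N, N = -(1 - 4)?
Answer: 2963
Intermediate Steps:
N = 3 (N = -1*(-3) = 3)
k(P) = 3
I(S) = 4*S (I(S) = 3*S + S = 4*S)
2851 + I(28) = 2851 + 4*28 = 2851 + 112 = 2963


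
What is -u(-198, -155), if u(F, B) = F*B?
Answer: -30690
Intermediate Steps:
u(F, B) = B*F
-u(-198, -155) = -(-155)*(-198) = -1*30690 = -30690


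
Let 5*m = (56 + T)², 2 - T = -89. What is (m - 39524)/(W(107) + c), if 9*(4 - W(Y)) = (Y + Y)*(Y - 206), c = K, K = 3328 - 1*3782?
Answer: -176011/9520 ≈ -18.489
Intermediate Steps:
K = -454 (K = 3328 - 3782 = -454)
c = -454
W(Y) = 4 - 2*Y*(-206 + Y)/9 (W(Y) = 4 - (Y + Y)*(Y - 206)/9 = 4 - 2*Y*(-206 + Y)/9)
T = 91 (T = 2 - 1*(-89) = 2 + 89 = 91)
m = 21609/5 (m = (56 + 91)²/5 = (⅕)*147² = (⅕)*21609 = 21609/5 ≈ 4321.8)
(m - 39524)/(W(107) + c) = (21609/5 - 39524)/((4 - 2/9*107² + (412/9)*107) - 454) = -176011/(5*((4 - 2/9*11449 + 44084/9) - 454)) = -176011/(5*((4 - 22898/9 + 44084/9) - 454)) = -176011/(5*(2358 - 454)) = -176011/5/1904 = -176011/5*1/1904 = -176011/9520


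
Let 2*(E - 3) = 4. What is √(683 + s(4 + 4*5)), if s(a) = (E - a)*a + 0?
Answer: √227 ≈ 15.067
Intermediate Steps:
E = 5 (E = 3 + (½)*4 = 3 + 2 = 5)
s(a) = a*(5 - a) (s(a) = (5 - a)*a + 0 = a*(5 - a) + 0 = a*(5 - a))
√(683 + s(4 + 4*5)) = √(683 + (4 + 4*5)*(5 - (4 + 4*5))) = √(683 + (4 + 20)*(5 - (4 + 20))) = √(683 + 24*(5 - 1*24)) = √(683 + 24*(5 - 24)) = √(683 + 24*(-19)) = √(683 - 456) = √227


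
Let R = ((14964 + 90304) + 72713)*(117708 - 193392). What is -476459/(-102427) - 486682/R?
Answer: 458435870672075/98551703749122 ≈ 4.6517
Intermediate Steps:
R = -13470314004 (R = (105268 + 72713)*(-75684) = 177981*(-75684) = -13470314004)
-476459/(-102427) - 486682/R = -476459/(-102427) - 486682/(-13470314004) = -476459*(-1/102427) - 486682*(-1/13470314004) = 476459/102427 + 34763/962165286 = 458435870672075/98551703749122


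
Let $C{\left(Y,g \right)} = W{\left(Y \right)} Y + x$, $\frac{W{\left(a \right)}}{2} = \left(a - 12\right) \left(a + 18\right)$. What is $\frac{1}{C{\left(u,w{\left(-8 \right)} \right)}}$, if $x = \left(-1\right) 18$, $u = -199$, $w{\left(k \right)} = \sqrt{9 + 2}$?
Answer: $- \frac{1}{15200036} \approx -6.5789 \cdot 10^{-8}$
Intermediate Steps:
$w{\left(k \right)} = \sqrt{11}$
$W{\left(a \right)} = 2 \left(-12 + a\right) \left(18 + a\right)$ ($W{\left(a \right)} = 2 \left(a - 12\right) \left(a + 18\right) = 2 \left(-12 + a\right) \left(18 + a\right)$)
$x = -18$
$C{\left(Y,g \right)} = -18 + Y \left(-432 + 2 Y^{2} + 12 Y\right)$ ($C{\left(Y,g \right)} = \left(-432 + 2 Y^{2} + 12 Y\right) Y - 18 = Y \left(-432 + 2 Y^{2} + 12 Y\right) - 18 = -18 + Y \left(-432 + 2 Y^{2} + 12 Y\right)$)
$\frac{1}{C{\left(u,w{\left(-8 \right)} \right)}} = \frac{1}{-18 + 2 \left(-199\right) \left(-216 + \left(-199\right)^{2} + 6 \left(-199\right)\right)} = \frac{1}{-18 + 2 \left(-199\right) \left(-216 + 39601 - 1194\right)} = \frac{1}{-18 + 2 \left(-199\right) 38191} = \frac{1}{-18 - 15200018} = \frac{1}{-15200036} = - \frac{1}{15200036}$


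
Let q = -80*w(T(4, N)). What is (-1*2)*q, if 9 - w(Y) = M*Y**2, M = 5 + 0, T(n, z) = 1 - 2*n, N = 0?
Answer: -37760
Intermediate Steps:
M = 5
w(Y) = 9 - 5*Y**2
q = 18880 (q = -80*(9 - 5*(1 - 2*4)**2) = -80*(9 - 5*(1 - 8)**2) = -80*(9 - 5*(-7)**2) = -80*(9 - 5*49) = -80*(9 - 245) = -80*(-236) = 18880)
(-1*2)*q = -1*2*18880 = -2*18880 = -37760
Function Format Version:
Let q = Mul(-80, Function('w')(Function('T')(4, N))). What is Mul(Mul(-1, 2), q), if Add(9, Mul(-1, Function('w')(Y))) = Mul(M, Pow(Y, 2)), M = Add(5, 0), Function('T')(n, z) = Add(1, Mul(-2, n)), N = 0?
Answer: -37760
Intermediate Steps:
M = 5
Function('w')(Y) = Add(9, Mul(-5, Pow(Y, 2))) (Function('w')(Y) = Add(9, Mul(-1, Mul(5, Pow(Y, 2)))) = Add(9, Mul(-5, Pow(Y, 2))))
q = 18880 (q = Mul(-80, Add(9, Mul(-5, Pow(Add(1, Mul(-2, 4)), 2)))) = Mul(-80, Add(9, Mul(-5, Pow(Add(1, -8), 2)))) = Mul(-80, Add(9, Mul(-5, Pow(-7, 2)))) = Mul(-80, Add(9, Mul(-5, 49))) = Mul(-80, Add(9, -245)) = Mul(-80, -236) = 18880)
Mul(Mul(-1, 2), q) = Mul(Mul(-1, 2), 18880) = Mul(-2, 18880) = -37760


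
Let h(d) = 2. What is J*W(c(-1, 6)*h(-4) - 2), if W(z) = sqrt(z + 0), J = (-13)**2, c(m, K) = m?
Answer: 338*I ≈ 338.0*I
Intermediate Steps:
J = 169
W(z) = sqrt(z)
J*W(c(-1, 6)*h(-4) - 2) = 169*sqrt(-1*2 - 2) = 169*sqrt(-2 - 2) = 169*sqrt(-4) = 169*(2*I) = 338*I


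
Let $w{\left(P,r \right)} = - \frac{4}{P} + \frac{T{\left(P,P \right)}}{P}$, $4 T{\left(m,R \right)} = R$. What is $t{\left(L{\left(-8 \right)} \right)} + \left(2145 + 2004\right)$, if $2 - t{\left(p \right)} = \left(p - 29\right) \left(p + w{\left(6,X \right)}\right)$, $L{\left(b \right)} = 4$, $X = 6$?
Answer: $\frac{50887}{12} \approx 4240.6$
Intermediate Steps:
$T{\left(m,R \right)} = \frac{R}{4}$
$w{\left(P,r \right)} = \frac{1}{4} - \frac{4}{P}$ ($w{\left(P,r \right)} = - \frac{4}{P} + \frac{\frac{1}{4} P}{P} = - \frac{4}{P} + \frac{1}{4} = \frac{1}{4} - \frac{4}{P}$)
$t{\left(p \right)} = 2 - \left(-29 + p\right) \left(- \frac{5}{12} + p\right)$ ($t{\left(p \right)} = 2 - \left(p - 29\right) \left(p + \frac{-16 + 6}{4 \cdot 6}\right) = 2 - \left(-29 + p\right) \left(p + \frac{1}{4} \cdot \frac{1}{6} \left(-10\right)\right) = 2 - \left(-29 + p\right) \left(p - \frac{5}{12}\right) = 2 - \left(-29 + p\right) \left(- \frac{5}{12} + p\right)$)
$t{\left(L{\left(-8 \right)} \right)} + \left(2145 + 2004\right) = \left(- \frac{121}{12} - 4^{2} + \frac{353}{12} \cdot 4\right) + \left(2145 + 2004\right) = \left(- \frac{121}{12} - 16 + \frac{353}{3}\right) + 4149 = \frac{1099}{12} + 4149 = \frac{50887}{12}$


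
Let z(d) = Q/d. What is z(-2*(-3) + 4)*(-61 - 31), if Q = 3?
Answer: -138/5 ≈ -27.600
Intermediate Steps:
z(d) = 3/d
z(-2*(-3) + 4)*(-61 - 31) = (3/(-2*(-3) + 4))*(-61 - 31) = (3/(6 + 4))*(-92) = (3/10)*(-92) = -138/5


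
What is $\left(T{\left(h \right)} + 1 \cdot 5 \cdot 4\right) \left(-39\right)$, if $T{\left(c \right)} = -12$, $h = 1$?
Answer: $-312$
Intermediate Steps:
$\left(T{\left(h \right)} + 1 \cdot 5 \cdot 4\right) \left(-39\right) = \left(-12 + 1 \cdot 5 \cdot 4\right) \left(-39\right) = \left(-12 + 5 \cdot 4\right) \left(-39\right) = \left(-12 + 20\right) \left(-39\right) = 8 \left(-39\right) = -312$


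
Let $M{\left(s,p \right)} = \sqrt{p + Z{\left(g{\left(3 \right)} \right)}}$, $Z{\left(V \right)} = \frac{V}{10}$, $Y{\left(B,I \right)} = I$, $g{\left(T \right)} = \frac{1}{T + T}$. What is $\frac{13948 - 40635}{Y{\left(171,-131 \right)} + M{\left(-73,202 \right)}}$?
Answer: $\frac{209759820}{1017539} + \frac{53374 \sqrt{181815}}{1017539} \approx 228.51$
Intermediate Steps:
$g{\left(T \right)} = \frac{1}{2 T}$
$Z{\left(V \right)} = \frac{V}{10}$ ($Z{\left(V \right)} = V \frac{1}{10} = \frac{V}{10}$)
$M{\left(s,p \right)} = \sqrt{\frac{1}{60} + p}$ ($M{\left(s,p \right)} = \sqrt{p + \frac{\frac{1}{2} \cdot \frac{1}{3}}{10}} = \sqrt{p + \frac{1}{10} \cdot \frac{1}{6}} = \sqrt{p + \frac{1}{60}} = \sqrt{\frac{1}{60} + p}$)
$\frac{13948 - 40635}{Y{\left(171,-131 \right)} + M{\left(-73,202 \right)}} = \frac{13948 - 40635}{-131 + \frac{\sqrt{15 + 900 \cdot 202}}{30}} = - \frac{26687}{-131 + \frac{\sqrt{15 + 181800}}{30}} = - \frac{26687}{-131 + \frac{\sqrt{181815}}{30}}$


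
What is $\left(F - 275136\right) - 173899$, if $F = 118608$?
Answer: $-330427$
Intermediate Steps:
$\left(F - 275136\right) - 173899 = \left(118608 - 275136\right) - 173899 = -156528 - 173899 = -330427$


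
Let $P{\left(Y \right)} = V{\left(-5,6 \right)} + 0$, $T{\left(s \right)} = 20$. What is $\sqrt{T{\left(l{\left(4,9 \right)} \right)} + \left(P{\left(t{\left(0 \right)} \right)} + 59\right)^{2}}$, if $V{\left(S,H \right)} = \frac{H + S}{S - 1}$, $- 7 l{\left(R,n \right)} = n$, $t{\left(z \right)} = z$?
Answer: $\frac{\sqrt{125329}}{6} \approx 59.003$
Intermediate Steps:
$l{\left(R,n \right)} = - \frac{n}{7}$
$V{\left(S,H \right)} = \frac{H + S}{-1 + S}$
$P{\left(Y \right)} = - \frac{1}{6}$ ($P{\left(Y \right)} = \frac{6 - 5}{-1 - 5} + 0 = \frac{1}{-6} \cdot 1 + 0 = \left(- \frac{1}{6}\right) 1 + 0 = - \frac{1}{6} + 0 = - \frac{1}{6}$)
$\sqrt{T{\left(l{\left(4,9 \right)} \right)} + \left(P{\left(t{\left(0 \right)} \right)} + 59\right)^{2}} = \sqrt{20 + \left(- \frac{1}{6} + 59\right)^{2}} = \sqrt{20 + \left(\frac{353}{6}\right)^{2}} = \sqrt{20 + \frac{124609}{36}} = \sqrt{\frac{125329}{36}} = \frac{\sqrt{125329}}{6}$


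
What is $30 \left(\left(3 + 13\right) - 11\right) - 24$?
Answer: $126$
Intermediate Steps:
$30 \left(\left(3 + 13\right) - 11\right) - 24 = 30 \left(16 - 11\right) - 24 = 30 \cdot 5 - 24 = 150 - 24 = 126$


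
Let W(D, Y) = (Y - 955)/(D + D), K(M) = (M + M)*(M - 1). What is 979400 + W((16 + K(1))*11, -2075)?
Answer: 172372885/176 ≈ 9.7939e+5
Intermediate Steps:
K(M) = 2*M*(-1 + M) (K(M) = (2*M)*(-1 + M) = 2*M*(-1 + M))
W(D, Y) = (-955 + Y)/(2*D) (W(D, Y) = (-955 + Y)/((2*D)) = (-955 + Y)*(1/(2*D)) = (-955 + Y)/(2*D))
979400 + W((16 + K(1))*11, -2075) = 979400 + (-955 - 2075)/(2*(((16 + 2*1*(-1 + 1))*11))) = 979400 + (½)*(-3030)/((16 + 2*1*0)*11) = 979400 + (½)*(-3030)/((16 + 0)*11) = 979400 + (½)*(-3030)/(16*11) = 979400 + (½)*(-3030)/176 = 979400 + (½)*(1/176)*(-3030) = 979400 - 1515/176 = 172372885/176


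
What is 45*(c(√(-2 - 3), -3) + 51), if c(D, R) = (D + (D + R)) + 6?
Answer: 2430 + 90*I*√5 ≈ 2430.0 + 201.25*I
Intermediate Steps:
c(D, R) = 6 + R + 2*D (c(D, R) = (R + 2*D) + 6 = 6 + R + 2*D)
45*(c(√(-2 - 3), -3) + 51) = 45*((6 - 3 + 2*√(-2 - 3)) + 51) = 45*((6 - 3 + 2*√(-5)) + 51) = 45*((6 - 3 + 2*(I*√5)) + 51) = 45*((6 - 3 + 2*I*√5) + 51) = 45*((3 + 2*I*√5) + 51) = 45*(54 + 2*I*√5) = 2430 + 90*I*√5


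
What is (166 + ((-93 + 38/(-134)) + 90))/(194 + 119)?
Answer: 10902/20971 ≈ 0.51986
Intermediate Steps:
(166 + ((-93 + 38/(-134)) + 90))/(194 + 119) = (166 + ((-93 + 38*(-1/134)) + 90))/313 = (166 + ((-93 - 19/67) + 90))*(1/313) = (166 + (-6250/67 + 90))*(1/313) = (166 - 220/67)*(1/313) = (10902/67)*(1/313) = 10902/20971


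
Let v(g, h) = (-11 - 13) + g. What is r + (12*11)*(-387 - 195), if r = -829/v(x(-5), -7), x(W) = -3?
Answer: -2073419/27 ≈ -76793.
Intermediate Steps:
v(g, h) = -24 + g
r = 829/27 (r = -829/(-24 - 3) = -829/(-27) = -829*(-1/27) = 829/27 ≈ 30.704)
r + (12*11)*(-387 - 195) = 829/27 + (12*11)*(-387 - 195) = 829/27 + 132*(-582) = 829/27 - 76824 = -2073419/27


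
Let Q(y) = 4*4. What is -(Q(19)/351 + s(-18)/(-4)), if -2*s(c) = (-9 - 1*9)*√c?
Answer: -16/351 + 27*I*√2/4 ≈ -0.045584 + 9.5459*I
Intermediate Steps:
Q(y) = 16
s(c) = 9*√c (s(c) = -(-9 - 1*9)*√c/2 = -(-9 - 9)*√c/2 = -(-9)*√c = 9*√c)
-(Q(19)/351 + s(-18)/(-4)) = -(16/351 + (9*√(-18))/(-4)) = -(16*(1/351) + (9*(3*I*√2))*(-¼)) = -(16/351 + (27*I*√2)*(-¼)) = -(16/351 - 27*I*√2/4) = -16/351 + 27*I*√2/4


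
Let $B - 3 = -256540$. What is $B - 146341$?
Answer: $-402878$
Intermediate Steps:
$B = -256537$ ($B = 3 - 256540 = -256537$)
$B - 146341 = -256537 - 146341 = -402878$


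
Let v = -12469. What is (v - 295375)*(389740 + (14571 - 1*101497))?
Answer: -93219473016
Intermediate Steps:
(v - 295375)*(389740 + (14571 - 1*101497)) = (-12469 - 295375)*(389740 + (14571 - 1*101497)) = -307844*(389740 + (14571 - 101497)) = -307844*(389740 - 86926) = -307844*302814 = -93219473016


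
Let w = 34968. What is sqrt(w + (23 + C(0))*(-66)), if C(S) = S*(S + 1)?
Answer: 5*sqrt(1338) ≈ 182.89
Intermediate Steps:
C(S) = S*(1 + S)
sqrt(w + (23 + C(0))*(-66)) = sqrt(34968 + (23 + 0*(1 + 0))*(-66)) = sqrt(34968 + (23 + 0*1)*(-66)) = sqrt(34968 + (23 + 0)*(-66)) = sqrt(34968 + 23*(-66)) = sqrt(34968 - 1518) = sqrt(33450) = 5*sqrt(1338)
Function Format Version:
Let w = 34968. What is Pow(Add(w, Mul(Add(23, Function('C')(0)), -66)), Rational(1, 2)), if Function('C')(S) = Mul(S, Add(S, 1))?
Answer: Mul(5, Pow(1338, Rational(1, 2))) ≈ 182.89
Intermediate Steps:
Function('C')(S) = Mul(S, Add(1, S))
Pow(Add(w, Mul(Add(23, Function('C')(0)), -66)), Rational(1, 2)) = Pow(Add(34968, Mul(Add(23, Mul(0, Add(1, 0))), -66)), Rational(1, 2)) = Pow(Add(34968, Mul(Add(23, Mul(0, 1)), -66)), Rational(1, 2)) = Pow(Add(34968, Mul(Add(23, 0), -66)), Rational(1, 2)) = Pow(Add(34968, Mul(23, -66)), Rational(1, 2)) = Pow(Add(34968, -1518), Rational(1, 2)) = Pow(33450, Rational(1, 2)) = Mul(5, Pow(1338, Rational(1, 2)))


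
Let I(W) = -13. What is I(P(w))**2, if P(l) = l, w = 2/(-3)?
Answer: 169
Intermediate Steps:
w = -2/3 (w = 2*(-1/3) = -2/3 ≈ -0.66667)
I(P(w))**2 = (-13)**2 = 169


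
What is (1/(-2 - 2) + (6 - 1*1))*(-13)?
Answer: -247/4 ≈ -61.750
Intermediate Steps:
(1/(-2 - 2) + (6 - 1*1))*(-13) = (1/(-4) + (6 - 1))*(-13) = (-¼ + 5)*(-13) = (19/4)*(-13) = -247/4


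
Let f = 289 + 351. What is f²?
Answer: 409600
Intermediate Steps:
f = 640
f² = 640² = 409600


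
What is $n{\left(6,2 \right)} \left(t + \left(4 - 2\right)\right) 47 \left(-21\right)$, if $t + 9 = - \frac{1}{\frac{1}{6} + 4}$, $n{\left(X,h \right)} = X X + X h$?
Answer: $\frac{8575056}{25} \approx 3.43 \cdot 10^{5}$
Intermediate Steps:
$n{\left(X,h \right)} = X^{2} + X h$
$t = - \frac{231}{25}$ ($t = -9 - \frac{1}{\frac{1}{6} + 4} = -9 - \frac{1}{\frac{25}{6}} = -9 - \frac{6}{25} = - \frac{231}{25} \approx -9.24$)
$n{\left(6,2 \right)} \left(t + \left(4 - 2\right)\right) 47 \left(-21\right) = 6 \left(6 + 2\right) \left(- \frac{231}{25} + \left(4 - 2\right)\right) 47 \left(-21\right) = 6 \cdot 8 \left(- \frac{231}{25} + \left(4 - 2\right)\right) 47 \left(-21\right) = 48 \left(- \frac{231}{25} + 2\right) 47 \left(-21\right) = 48 \left(- \frac{181}{25}\right) 47 \left(-21\right) = \left(- \frac{8688}{25}\right) 47 \left(-21\right) = \left(- \frac{408336}{25}\right) \left(-21\right) = \frac{8575056}{25}$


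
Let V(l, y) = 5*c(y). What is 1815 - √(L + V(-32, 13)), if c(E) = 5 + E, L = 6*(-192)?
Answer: 1815 - 3*I*√118 ≈ 1815.0 - 32.588*I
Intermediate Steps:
L = -1152
V(l, y) = 25 + 5*y (V(l, y) = 5*(5 + y) = 25 + 5*y)
1815 - √(L + V(-32, 13)) = 1815 - √(-1152 + (25 + 5*13)) = 1815 - √(-1152 + (25 + 65)) = 1815 - √(-1152 + 90) = 1815 - √(-1062) = 1815 - 3*I*√118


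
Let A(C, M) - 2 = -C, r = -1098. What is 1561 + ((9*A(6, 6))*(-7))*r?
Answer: -275135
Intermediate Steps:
A(C, M) = 2 - C
1561 + ((9*A(6, 6))*(-7))*r = 1561 + ((9*(2 - 1*6))*(-7))*(-1098) = 1561 + ((9*(2 - 6))*(-7))*(-1098) = 1561 + ((9*(-4))*(-7))*(-1098) = 1561 - 36*(-7)*(-1098) = 1561 + 252*(-1098) = 1561 - 276696 = -275135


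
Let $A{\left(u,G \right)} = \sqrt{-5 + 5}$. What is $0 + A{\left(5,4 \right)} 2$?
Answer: $0$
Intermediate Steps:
$A{\left(u,G \right)} = 0$ ($A{\left(u,G \right)} = \sqrt{0} = 0$)
$0 + A{\left(5,4 \right)} 2 = 0 + 0 \cdot 2 = 0 + 0 = 0$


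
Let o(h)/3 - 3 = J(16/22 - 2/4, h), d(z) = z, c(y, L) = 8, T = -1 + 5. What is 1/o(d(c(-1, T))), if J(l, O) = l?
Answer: 22/213 ≈ 0.10329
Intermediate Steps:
T = 4
o(h) = 213/22 (o(h) = 9 + 3*(16/22 - 2/4) = 9 + 3*(16*(1/22) - 2*¼) = 9 + 3*(8/11 - ½) = 9 + 3*(5/22) = 9 + 15/22 = 213/22)
1/o(d(c(-1, T))) = 1/(213/22) = 22/213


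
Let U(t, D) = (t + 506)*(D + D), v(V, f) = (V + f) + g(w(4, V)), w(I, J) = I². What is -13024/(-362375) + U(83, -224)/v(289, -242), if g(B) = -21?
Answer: -3677702976/362375 ≈ -10149.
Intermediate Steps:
v(V, f) = -21 + V + f (v(V, f) = (V + f) - 21 = -21 + V + f)
U(t, D) = 2*D*(506 + t) (U(t, D) = (506 + t)*(2*D) = 2*D*(506 + t))
-13024/(-362375) + U(83, -224)/v(289, -242) = -13024/(-362375) + (2*(-224)*(506 + 83))/(-21 + 289 - 242) = -13024*(-1/362375) + (2*(-224)*589)/26 = 13024/362375 - 263872*1/26 = 13024/362375 - 131936/13 = -3677702976/362375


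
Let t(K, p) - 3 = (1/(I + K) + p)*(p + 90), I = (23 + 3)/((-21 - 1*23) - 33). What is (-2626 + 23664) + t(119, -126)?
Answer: 233694277/9137 ≈ 25577.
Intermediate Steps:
I = -26/77 (I = 26/((-21 - 23) - 33) = 26/(-44 - 33) = 26/(-77) = 26*(-1/77) = -26/77 ≈ -0.33766)
t(K, p) = 3 + (90 + p)*(p + 1/(-26/77 + K)) (t(K, p) = 3 + (1/(-26/77 + K) + p)*(p + 90) = 3 + (p + 1/(-26/77 + K))*(90 + p) = 3 + (90 + p)*(p + 1/(-26/77 + K)))
(-2626 + 23664) + t(119, -126) = (-2626 + 23664) + (6852 - 2263*(-126) - 26*(-126)² + 231*119 + 77*119*(-126)² + 6930*119*(-126))/(-26 + 77*119) = 21038 + (6852 + 285138 - 26*15876 + 27489 + 77*119*15876 - 103908420)/(-26 + 9163) = 21038 + (6852 + 285138 - 412776 + 27489 + 145471788 - 103908420)/9137 = 21038 + (1/9137)*41470071 = 21038 + 41470071/9137 = 233694277/9137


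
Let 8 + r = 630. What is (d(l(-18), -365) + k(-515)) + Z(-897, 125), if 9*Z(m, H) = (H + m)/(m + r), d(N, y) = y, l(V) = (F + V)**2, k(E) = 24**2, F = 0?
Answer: 522997/2475 ≈ 211.31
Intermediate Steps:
k(E) = 576
r = 622 (r = -8 + 630 = 622)
l(V) = V**2 (l(V) = (0 + V)**2 = V**2)
Z(m, H) = (H + m)/(9*(622 + m)) (Z(m, H) = ((H + m)/(m + 622))/9 = ((H + m)/(622 + m))/9 = (H + m)/(9*(622 + m)))
(d(l(-18), -365) + k(-515)) + Z(-897, 125) = (-365 + 576) + (125 - 897)/(9*(622 - 897)) = 211 + (1/9)*(-772)/(-275) = 211 + (1/9)*(-1/275)*(-772) = 211 + 772/2475 = 522997/2475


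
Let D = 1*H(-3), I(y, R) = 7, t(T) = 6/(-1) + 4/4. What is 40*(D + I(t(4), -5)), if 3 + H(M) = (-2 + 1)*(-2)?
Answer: 240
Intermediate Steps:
t(T) = -5 (t(T) = 6*(-1) + 4*(¼) = -6 + 1 = -5)
H(M) = -1 (H(M) = -3 + (-2 + 1)*(-2) = -3 - 1*(-2) = -3 + 2 = -1)
D = -1 (D = 1*(-1) = -1)
40*(D + I(t(4), -5)) = 40*(-1 + 7) = 40*6 = 240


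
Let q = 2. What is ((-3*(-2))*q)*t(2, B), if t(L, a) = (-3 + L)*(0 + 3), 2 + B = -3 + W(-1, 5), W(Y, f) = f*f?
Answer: -36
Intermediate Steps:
W(Y, f) = f²
B = 20 (B = -2 + (-3 + 5²) = -2 + (-3 + 25) = -2 + 22 = 20)
t(L, a) = -9 + 3*L (t(L, a) = (-3 + L)*3 = -9 + 3*L)
((-3*(-2))*q)*t(2, B) = (-3*(-2)*2)*(-9 + 3*2) = (6*2)*(-9 + 6) = 12*(-3) = -36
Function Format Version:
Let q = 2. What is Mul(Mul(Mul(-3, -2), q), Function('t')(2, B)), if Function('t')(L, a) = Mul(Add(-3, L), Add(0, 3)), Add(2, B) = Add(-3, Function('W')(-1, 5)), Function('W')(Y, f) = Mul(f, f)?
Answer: -36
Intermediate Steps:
Function('W')(Y, f) = Pow(f, 2)
B = 20 (B = Add(-2, Add(-3, Pow(5, 2))) = Add(-2, Add(-3, 25)) = Add(-2, 22) = 20)
Function('t')(L, a) = Add(-9, Mul(3, L)) (Function('t')(L, a) = Mul(Add(-3, L), 3) = Add(-9, Mul(3, L)))
Mul(Mul(Mul(-3, -2), q), Function('t')(2, B)) = Mul(Mul(Mul(-3, -2), 2), Add(-9, Mul(3, 2))) = Mul(Mul(6, 2), Add(-9, 6)) = Mul(12, -3) = -36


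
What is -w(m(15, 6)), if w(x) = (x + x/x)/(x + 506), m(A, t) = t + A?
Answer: -22/527 ≈ -0.041746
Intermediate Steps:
m(A, t) = A + t
w(x) = (1 + x)/(506 + x) (w(x) = (x + 1)/(506 + x) = (1 + x)/(506 + x))
-w(m(15, 6)) = -(1 + (15 + 6))/(506 + (15 + 6)) = -(1 + 21)/(506 + 21) = -22/527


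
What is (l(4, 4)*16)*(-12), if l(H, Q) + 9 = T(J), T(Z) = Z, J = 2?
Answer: 1344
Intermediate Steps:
l(H, Q) = -7 (l(H, Q) = -9 + 2 = -7)
(l(4, 4)*16)*(-12) = -7*16*(-12) = -112*(-12) = 1344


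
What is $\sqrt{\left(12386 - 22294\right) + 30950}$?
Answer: $3 \sqrt{2338} \approx 145.06$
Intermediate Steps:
$\sqrt{\left(12386 - 22294\right) + 30950} = \sqrt{-9908 + 30950} = \sqrt{21042} = 3 \sqrt{2338}$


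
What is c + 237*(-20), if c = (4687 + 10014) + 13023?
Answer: 22984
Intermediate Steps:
c = 27724 (c = 14701 + 13023 = 27724)
c + 237*(-20) = 27724 + 237*(-20) = 27724 - 4740 = 22984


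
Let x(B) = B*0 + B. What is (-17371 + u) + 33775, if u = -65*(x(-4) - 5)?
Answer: 16989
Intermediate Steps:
x(B) = B (x(B) = 0 + B = B)
u = 585 (u = -65*(-4 - 5) = -65*(-9) = 585)
(-17371 + u) + 33775 = (-17371 + 585) + 33775 = -16786 + 33775 = 16989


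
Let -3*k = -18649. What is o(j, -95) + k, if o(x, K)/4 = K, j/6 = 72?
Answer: 17509/3 ≈ 5836.3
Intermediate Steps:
j = 432 (j = 6*72 = 432)
o(x, K) = 4*K
k = 18649/3 (k = -⅓*(-18649) = 18649/3 ≈ 6216.3)
o(j, -95) + k = 4*(-95) + 18649/3 = -380 + 18649/3 = 17509/3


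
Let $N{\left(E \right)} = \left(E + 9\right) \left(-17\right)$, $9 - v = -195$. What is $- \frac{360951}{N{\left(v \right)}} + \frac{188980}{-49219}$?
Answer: $\frac{5693783563}{59407333} \approx 95.843$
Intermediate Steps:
$v = 204$ ($v = 9 - -195 = 9 + 195 = 204$)
$N{\left(E \right)} = -153 - 17 E$ ($N{\left(E \right)} = \left(9 + E\right) \left(-17\right) = -153 - 17 E$)
$- \frac{360951}{N{\left(v \right)}} + \frac{188980}{-49219} = - \frac{360951}{-153 - 3468} + \frac{188980}{-49219} = - \frac{360951}{-153 - 3468} + 188980 \left(- \frac{1}{49219}\right) = - \frac{360951}{-3621} - \frac{188980}{49219} = \left(-360951\right) \left(- \frac{1}{3621}\right) - \frac{188980}{49219} = \frac{120317}{1207} - \frac{188980}{49219} = \frac{5693783563}{59407333}$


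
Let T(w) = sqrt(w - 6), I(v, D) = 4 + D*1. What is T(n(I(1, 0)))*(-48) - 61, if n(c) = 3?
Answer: -61 - 48*I*sqrt(3) ≈ -61.0 - 83.138*I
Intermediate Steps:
I(v, D) = 4 + D
T(w) = sqrt(-6 + w)
T(n(I(1, 0)))*(-48) - 61 = sqrt(-6 + 3)*(-48) - 61 = sqrt(-3)*(-48) - 61 = (I*sqrt(3))*(-48) - 61 = -48*I*sqrt(3) - 61 = -61 - 48*I*sqrt(3)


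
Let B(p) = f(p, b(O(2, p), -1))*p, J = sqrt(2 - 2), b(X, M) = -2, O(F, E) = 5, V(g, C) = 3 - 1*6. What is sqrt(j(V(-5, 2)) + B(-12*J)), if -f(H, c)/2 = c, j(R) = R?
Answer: I*sqrt(3) ≈ 1.732*I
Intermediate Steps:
V(g, C) = -3 (V(g, C) = 3 - 6 = -3)
f(H, c) = -2*c
J = 0 (J = sqrt(0) = 0)
B(p) = 4*p (B(p) = (-2*(-2))*p = 4*p)
sqrt(j(V(-5, 2)) + B(-12*J)) = sqrt(-3 + 4*(-12*0)) = sqrt(-3 + 4*0) = sqrt(-3 + 0) = sqrt(-3) = I*sqrt(3)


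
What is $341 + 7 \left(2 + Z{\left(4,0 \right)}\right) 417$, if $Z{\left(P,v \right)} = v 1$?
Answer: $6179$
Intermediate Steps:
$Z{\left(P,v \right)} = v$
$341 + 7 \left(2 + Z{\left(4,0 \right)}\right) 417 = 341 + 7 \left(2 + 0\right) 417 = 341 + 7 \cdot 2 \cdot 417 = 341 + 14 \cdot 417 = 341 + 5838 = 6179$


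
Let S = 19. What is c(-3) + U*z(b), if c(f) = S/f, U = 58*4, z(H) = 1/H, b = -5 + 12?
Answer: 563/21 ≈ 26.810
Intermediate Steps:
b = 7
U = 232
c(f) = 19/f
c(-3) + U*z(b) = 19/(-3) + 232/7 = 19*(-⅓) + 232*(⅐) = -19/3 + 232/7 = 563/21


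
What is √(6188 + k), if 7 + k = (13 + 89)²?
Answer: √16585 ≈ 128.78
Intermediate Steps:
k = 10397 (k = -7 + (13 + 89)² = -7 + 102² = -7 + 10404 = 10397)
√(6188 + k) = √(6188 + 10397) = √16585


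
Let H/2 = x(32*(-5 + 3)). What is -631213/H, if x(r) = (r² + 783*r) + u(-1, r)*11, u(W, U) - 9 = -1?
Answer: 631213/91856 ≈ 6.8718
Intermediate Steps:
u(W, U) = 8 (u(W, U) = 9 - 1 = 8)
x(r) = 88 + r² + 783*r (x(r) = (r² + 783*r) + 8*11 = (r² + 783*r) + 88 = 88 + r² + 783*r)
H = -91856 (H = 2*(88 + (32*(-5 + 3))² + 783*(32*(-5 + 3))) = 2*(88 + (32*(-2))² + 783*(32*(-2))) = 2*(88 + (-64)² + 783*(-64)) = 2*(88 + 4096 - 50112) = 2*(-45928) = -91856)
-631213/H = -631213/(-91856) = -631213*(-1/91856) = 631213/91856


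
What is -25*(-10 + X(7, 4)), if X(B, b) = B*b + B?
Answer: -625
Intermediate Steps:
X(B, b) = B + B*b
-25*(-10 + X(7, 4)) = -25*(-10 + 7*(1 + 4)) = -25*(-10 + 7*5) = -25*(-10 + 35) = -25*25 = -625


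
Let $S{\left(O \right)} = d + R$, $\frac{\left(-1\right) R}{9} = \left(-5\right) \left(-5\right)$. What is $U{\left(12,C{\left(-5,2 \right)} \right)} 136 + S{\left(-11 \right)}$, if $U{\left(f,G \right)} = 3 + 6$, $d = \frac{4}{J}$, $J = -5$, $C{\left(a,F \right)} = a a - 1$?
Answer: $\frac{4991}{5} \approx 998.2$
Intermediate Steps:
$C{\left(a,F \right)} = -1 + a^{2}$ ($C{\left(a,F \right)} = a^{2} - 1 = -1 + a^{2}$)
$R = -225$ ($R = - 9 \left(\left(-5\right) \left(-5\right)\right) = \left(-9\right) 25 = -225$)
$d = - \frac{4}{5}$ ($d = \frac{4}{-5} = 4 \left(- \frac{1}{5}\right) = - \frac{4}{5} \approx -0.8$)
$S{\left(O \right)} = - \frac{1129}{5}$ ($S{\left(O \right)} = - \frac{4}{5} - 225 = - \frac{1129}{5}$)
$U{\left(f,G \right)} = 9$
$U{\left(12,C{\left(-5,2 \right)} \right)} 136 + S{\left(-11 \right)} = 9 \cdot 136 - \frac{1129}{5} = 1224 - \frac{1129}{5} = \frac{4991}{5}$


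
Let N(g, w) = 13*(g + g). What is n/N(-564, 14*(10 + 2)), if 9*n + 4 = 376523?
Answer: -28963/10152 ≈ -2.8529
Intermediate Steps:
n = 376519/9 (n = -4/9 + (⅑)*376523 = -4/9 + 376523/9 = 376519/9 ≈ 41835.)
N(g, w) = 26*g (N(g, w) = 13*(2*g) = 26*g)
n/N(-564, 14*(10 + 2)) = 376519/(9*((26*(-564)))) = (376519/9)/(-14664) = (376519/9)*(-1/14664) = -28963/10152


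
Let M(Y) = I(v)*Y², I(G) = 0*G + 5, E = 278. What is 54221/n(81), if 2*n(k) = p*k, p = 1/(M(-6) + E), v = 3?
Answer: 49666436/81 ≈ 6.1317e+5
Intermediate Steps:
I(G) = 5 (I(G) = 0 + 5 = 5)
M(Y) = 5*Y²
p = 1/458 (p = 1/(5*(-6)² + 278) = 1/(5*36 + 278) = 1/(180 + 278) = 1/458 ≈ 0.0021834)
n(k) = k/916 (n(k) = (k/458)/2 = k/916)
54221/n(81) = 54221/(((1/916)*81)) = 54221/(81/916) = 54221*(916/81) = 49666436/81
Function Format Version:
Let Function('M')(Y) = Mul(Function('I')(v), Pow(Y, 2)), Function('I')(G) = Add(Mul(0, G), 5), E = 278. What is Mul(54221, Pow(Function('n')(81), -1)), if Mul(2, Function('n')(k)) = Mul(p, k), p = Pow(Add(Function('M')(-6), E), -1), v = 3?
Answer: Rational(49666436, 81) ≈ 6.1317e+5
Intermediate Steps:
Function('I')(G) = 5 (Function('I')(G) = Add(0, 5) = 5)
Function('M')(Y) = Mul(5, Pow(Y, 2))
p = Rational(1, 458) (p = Pow(Add(Mul(5, Pow(-6, 2)), 278), -1) = Pow(Add(Mul(5, 36), 278), -1) = Pow(Add(180, 278), -1) = Pow(458, -1) = Rational(1, 458) ≈ 0.0021834)
Function('n')(k) = Mul(Rational(1, 916), k) (Function('n')(k) = Mul(Rational(1, 2), Mul(Rational(1, 458), k)) = Mul(Rational(1, 916), k))
Mul(54221, Pow(Function('n')(81), -1)) = Mul(54221, Pow(Mul(Rational(1, 916), 81), -1)) = Mul(54221, Pow(Rational(81, 916), -1)) = Mul(54221, Rational(916, 81)) = Rational(49666436, 81)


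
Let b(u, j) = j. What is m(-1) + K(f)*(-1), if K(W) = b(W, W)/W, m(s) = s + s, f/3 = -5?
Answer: -3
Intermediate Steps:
f = -15 (f = 3*(-5) = -15)
m(s) = 2*s
K(W) = 1 (K(W) = W/W = 1)
m(-1) + K(f)*(-1) = 2*(-1) + 1*(-1) = -2 - 1 = -3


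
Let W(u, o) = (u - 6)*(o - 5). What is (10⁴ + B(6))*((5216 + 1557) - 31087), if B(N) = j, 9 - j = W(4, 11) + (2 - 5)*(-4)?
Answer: -243358826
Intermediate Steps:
W(u, o) = (-6 + u)*(-5 + o)
j = 9 (j = 9 - ((30 - 6*11 - 5*4 + 11*4) + (2 - 5)*(-4)) = 9 - ((30 - 66 - 20 + 44) - 3*(-4)) = 9 - (-12 + 12) = 9 - 1*0 = 9 + 0 = 9)
B(N) = 9
(10⁴ + B(6))*((5216 + 1557) - 31087) = (10⁴ + 9)*((5216 + 1557) - 31087) = (10000 + 9)*(6773 - 31087) = 10009*(-24314) = -243358826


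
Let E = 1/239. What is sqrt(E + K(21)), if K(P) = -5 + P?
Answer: 15*sqrt(4063)/239 ≈ 4.0005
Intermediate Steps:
E = 1/239 ≈ 0.0041841
sqrt(E + K(21)) = sqrt(1/239 + (-5 + 21)) = sqrt(1/239 + 16) = sqrt(3825/239) = 15*sqrt(4063)/239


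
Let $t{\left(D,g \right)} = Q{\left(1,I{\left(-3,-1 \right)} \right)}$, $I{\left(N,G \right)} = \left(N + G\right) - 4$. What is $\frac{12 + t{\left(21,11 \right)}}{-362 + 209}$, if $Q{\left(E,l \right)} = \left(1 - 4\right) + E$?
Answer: $- \frac{10}{153} \approx -0.065359$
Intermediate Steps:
$I{\left(N,G \right)} = -4 + G + N$ ($I{\left(N,G \right)} = \left(G + N\right) - 4 = -4 + G + N$)
$Q{\left(E,l \right)} = -3 + E$
$t{\left(D,g \right)} = -2$ ($t{\left(D,g \right)} = -3 + 1 = -2$)
$\frac{12 + t{\left(21,11 \right)}}{-362 + 209} = \frac{12 - 2}{-362 + 209} = \frac{10}{-153} = 10 \left(- \frac{1}{153}\right) = - \frac{10}{153}$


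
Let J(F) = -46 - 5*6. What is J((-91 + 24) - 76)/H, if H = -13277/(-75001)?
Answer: -5700076/13277 ≈ -429.32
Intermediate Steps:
J(F) = -76 (J(F) = -46 - 30 = -76)
H = 13277/75001 (H = -13277*(-1/75001) = 13277/75001 ≈ 0.17702)
J((-91 + 24) - 76)/H = -76/13277/75001 = -76*75001/13277 = -5700076/13277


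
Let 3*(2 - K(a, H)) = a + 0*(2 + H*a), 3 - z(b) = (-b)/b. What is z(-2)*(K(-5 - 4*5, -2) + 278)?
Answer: 3460/3 ≈ 1153.3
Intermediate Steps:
z(b) = 4 (z(b) = 3 - (-b)/b = 3 - 1*(-1) = 3 + 1 = 4)
K(a, H) = 2 - a/3 (K(a, H) = 2 - (a + 0*(2 + H*a))/3 = 2 - (a + 0)/3 = 2 - a/3)
z(-2)*(K(-5 - 4*5, -2) + 278) = 4*((2 - (-5 - 4*5)/3) + 278) = 4*((2 - (-5 - 20)/3) + 278) = 4*((2 - ⅓*(-25)) + 278) = 4*((2 + 25/3) + 278) = 4*(31/3 + 278) = 4*(865/3) = 3460/3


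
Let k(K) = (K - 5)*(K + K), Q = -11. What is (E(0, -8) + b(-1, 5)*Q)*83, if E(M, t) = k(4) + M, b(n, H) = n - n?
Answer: -664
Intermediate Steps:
k(K) = 2*K*(-5 + K) (k(K) = (-5 + K)*(2*K) = 2*K*(-5 + K))
b(n, H) = 0
E(M, t) = -8 + M (E(M, t) = 2*4*(-5 + 4) + M = 2*4*(-1) + M = -8 + M)
(E(0, -8) + b(-1, 5)*Q)*83 = ((-8 + 0) + 0*(-11))*83 = (-8 + 0)*83 = -8*83 = -664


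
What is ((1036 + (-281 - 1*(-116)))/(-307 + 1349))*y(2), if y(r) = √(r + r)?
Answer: 871/521 ≈ 1.6718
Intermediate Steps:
y(r) = √2*√r (y(r) = √(2*r) = √2*√r)
((1036 + (-281 - 1*(-116)))/(-307 + 1349))*y(2) = ((1036 + (-281 - 1*(-116)))/(-307 + 1349))*(√2*√2) = ((1036 + (-281 + 116))/1042)*2 = ((1036 - 165)*(1/1042))*2 = (871*(1/1042))*2 = (871/1042)*2 = 871/521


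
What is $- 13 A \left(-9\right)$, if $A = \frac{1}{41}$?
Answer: $\frac{117}{41} \approx 2.8537$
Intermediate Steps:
$A = \frac{1}{41} \approx 0.02439$
$- 13 A \left(-9\right) = \left(-13\right) \frac{1}{41} \left(-9\right) = \left(- \frac{13}{41}\right) \left(-9\right) = \frac{117}{41}$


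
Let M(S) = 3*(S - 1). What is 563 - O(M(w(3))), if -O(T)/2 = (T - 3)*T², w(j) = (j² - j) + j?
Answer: 24755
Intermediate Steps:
w(j) = j²
M(S) = -3 + 3*S (M(S) = 3*(-1 + S) = -3 + 3*S)
O(T) = -2*T²*(-3 + T) (O(T) = -2*(T - 3)*T² = -2*(-3 + T)*T² = -2*T²*(-3 + T))
563 - O(M(w(3))) = 563 - 2*(-3 + 3*3²)²*(3 - (-3 + 3*3²)) = 563 - 2*(-3 + 3*9)²*(3 - (-3 + 3*9)) = 563 - 2*(-3 + 27)²*(3 - (-3 + 27)) = 563 - 2*24²*(3 - 1*24) = 563 - 2*576*(3 - 24) = 563 - 2*576*(-21) = 563 - 1*(-24192) = 563 + 24192 = 24755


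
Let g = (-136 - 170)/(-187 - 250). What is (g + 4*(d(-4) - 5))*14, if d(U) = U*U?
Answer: 273476/437 ≈ 625.80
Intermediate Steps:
d(U) = U²
g = 306/437 (g = -306/(-437) = -306*(-1/437) = 306/437 ≈ 0.70023)
(g + 4*(d(-4) - 5))*14 = (306/437 + 4*((-4)² - 5))*14 = (306/437 + 4*(16 - 5))*14 = (306/437 + 4*11)*14 = (306/437 + 44)*14 = (19534/437)*14 = 273476/437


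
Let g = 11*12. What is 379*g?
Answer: 50028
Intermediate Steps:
g = 132
379*g = 379*132 = 50028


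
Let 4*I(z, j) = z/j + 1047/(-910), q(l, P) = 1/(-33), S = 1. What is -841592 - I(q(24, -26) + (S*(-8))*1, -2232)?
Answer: -112818668202299/134053920 ≈ -8.4159e+5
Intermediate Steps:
q(l, P) = -1/33
I(z, j) = -1047/3640 + z/(4*j) (I(z, j) = (z/j + 1047/(-910))/4 = (z/j + 1047*(-1/910))/4 = (z/j - 1047/910)/4 = (-1047/910 + z/j)/4 = -1047/3640 + z/(4*j))
-841592 - I(q(24, -26) + (S*(-8))*1, -2232) = -841592 - (-1047/3640 + (¼)*(-1/33 + (1*(-8))*1)/(-2232)) = -841592 - (-1047/3640 + (¼)*(-1/33 - 8*1)*(-1/2232)) = -841592 - (-1047/3640 + (¼)*(-1/33 - 8)*(-1/2232)) = -841592 - (-1047/3640 + (¼)*(-265/33)*(-1/2232)) = -841592 - (-1047/3640 + 265/294624) = -841592 - 1*(-38438341/134053920) = -841592 + 38438341/134053920 = -112818668202299/134053920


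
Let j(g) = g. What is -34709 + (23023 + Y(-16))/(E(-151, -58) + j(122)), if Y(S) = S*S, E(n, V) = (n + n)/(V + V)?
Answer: -249491761/7227 ≈ -34522.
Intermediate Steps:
E(n, V) = n/V (E(n, V) = (2*n)/((2*V)) = (2*n)*(1/(2*V)) = n/V)
Y(S) = S²
-34709 + (23023 + Y(-16))/(E(-151, -58) + j(122)) = -34709 + (23023 + (-16)²)/(-151/(-58) + 122) = -34709 + (23023 + 256)/(-151*(-1/58) + 122) = -34709 + 23279/(151/58 + 122) = -34709 + 23279/(7227/58) = -34709 + 23279*(58/7227) = -34709 + 1350182/7227 = -249491761/7227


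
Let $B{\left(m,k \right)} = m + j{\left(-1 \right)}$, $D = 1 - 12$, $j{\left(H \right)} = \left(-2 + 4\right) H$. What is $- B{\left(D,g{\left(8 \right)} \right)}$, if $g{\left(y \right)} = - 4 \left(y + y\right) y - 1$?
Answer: $13$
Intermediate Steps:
$j{\left(H \right)} = 2 H$
$g{\left(y \right)} = -1 - 8 y^{2}$ ($g{\left(y \right)} = - 4 \cdot 2 y y - 1 = - 4 \cdot 2 y^{2} - 1 = - 8 y^{2} - 1 = -1 - 8 y^{2}$)
$D = -11$ ($D = 1 - 12 = -11$)
$B{\left(m,k \right)} = -2 + m$ ($B{\left(m,k \right)} = m + 2 \left(-1\right) = m - 2 = -2 + m$)
$- B{\left(D,g{\left(8 \right)} \right)} = - (-2 - 11) = \left(-1\right) \left(-13\right) = 13$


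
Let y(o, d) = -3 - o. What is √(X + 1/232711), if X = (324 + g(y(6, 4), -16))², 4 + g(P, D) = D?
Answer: √5004733910525447/232711 ≈ 304.00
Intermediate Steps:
g(P, D) = -4 + D
X = 92416 (X = (324 + (-4 - 16))² = (324 - 20)² = 304² = 92416)
√(X + 1/232711) = √(92416 + 1/232711) = √(21506219777/232711) = √5004733910525447/232711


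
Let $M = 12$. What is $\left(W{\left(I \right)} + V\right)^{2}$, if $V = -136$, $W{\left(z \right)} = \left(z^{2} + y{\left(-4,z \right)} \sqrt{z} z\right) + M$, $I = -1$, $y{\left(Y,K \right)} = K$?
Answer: $\left(123 - i\right)^{2} \approx 15128.0 - 246.0 i$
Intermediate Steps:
$W{\left(z \right)} = 12 + z^{2} + z^{\frac{5}{2}}$ ($W{\left(z \right)} = \left(z^{2} + z \sqrt{z} z\right) + 12 = \left(z^{2} + z^{\frac{3}{2}} z\right) + 12 = \left(z^{2} + z^{\frac{5}{2}}\right) + 12 = 12 + z^{2} + z^{\frac{5}{2}}$)
$\left(W{\left(I \right)} + V\right)^{2} = \left(\left(12 + \left(-1\right)^{2} + \left(-1\right)^{\frac{5}{2}}\right) - 136\right)^{2} = \left(\left(12 + 1 + i\right) - 136\right)^{2} = \left(\left(13 + i\right) - 136\right)^{2} = \left(-123 + i\right)^{2}$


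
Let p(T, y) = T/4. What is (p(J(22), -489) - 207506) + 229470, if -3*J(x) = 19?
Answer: 263549/12 ≈ 21962.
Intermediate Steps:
J(x) = -19/3 (J(x) = -⅓*19 = -19/3)
p(T, y) = T/4 (p(T, y) = T*(¼) = T/4)
(p(J(22), -489) - 207506) + 229470 = ((¼)*(-19/3) - 207506) + 229470 = (-19/12 - 207506) + 229470 = -2490091/12 + 229470 = 263549/12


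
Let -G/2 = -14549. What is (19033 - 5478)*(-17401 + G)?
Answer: 158552835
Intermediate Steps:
G = 29098 (G = -2*(-14549) = 29098)
(19033 - 5478)*(-17401 + G) = (19033 - 5478)*(-17401 + 29098) = 13555*11697 = 158552835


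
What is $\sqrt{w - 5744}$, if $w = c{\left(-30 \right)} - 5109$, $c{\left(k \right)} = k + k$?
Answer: $i \sqrt{10913} \approx 104.47 i$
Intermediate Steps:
$c{\left(k \right)} = 2 k$
$w = -5169$ ($w = 2 \left(-30\right) - 5109 = -60 - 5109 = -5169$)
$\sqrt{w - 5744} = \sqrt{-5169 - 5744} = \sqrt{-10913} = i \sqrt{10913}$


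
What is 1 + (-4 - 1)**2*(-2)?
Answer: -49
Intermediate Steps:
1 + (-4 - 1)**2*(-2) = 1 + (-5)**2*(-2) = 1 + 25*(-2) = 1 - 50 = -49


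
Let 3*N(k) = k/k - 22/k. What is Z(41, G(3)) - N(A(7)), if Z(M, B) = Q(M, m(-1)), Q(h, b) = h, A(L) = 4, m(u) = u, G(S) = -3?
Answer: 85/2 ≈ 42.500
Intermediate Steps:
Z(M, B) = M
N(k) = 1/3 - 22/(3*k) (N(k) = (k/k - 22/k)/3 = (1 - 22/k)/3 = 1/3 - 22/(3*k))
Z(41, G(3)) - N(A(7)) = 41 - (-22 + 4)/(3*4) = 41 - (-18)/(3*4) = 41 - 1*(-3/2) = 41 + 3/2 = 85/2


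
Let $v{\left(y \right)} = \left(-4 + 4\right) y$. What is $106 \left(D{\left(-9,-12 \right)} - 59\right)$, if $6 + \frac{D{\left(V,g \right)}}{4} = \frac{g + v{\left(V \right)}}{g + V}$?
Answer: $- \frac{59890}{7} \approx -8555.7$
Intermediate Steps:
$v{\left(y \right)} = 0$ ($v{\left(y \right)} = 0 y = 0$)
$D{\left(V,g \right)} = -24 + \frac{4 g}{V + g}$ ($D{\left(V,g \right)} = -24 + 4 \frac{g + 0}{g + V} = -24 + 4 \frac{g}{V + g} = -24 + \frac{4 g}{V + g}$)
$106 \left(D{\left(-9,-12 \right)} - 59\right) = 106 \left(\frac{4 \left(\left(-6\right) \left(-9\right) - -60\right)}{-9 - 12} - 59\right) = 106 \left(\frac{4 \left(54 + 60\right)}{-21} - 59\right) = 106 \left(4 \left(- \frac{1}{21}\right) 114 - 59\right) = 106 \left(- \frac{152}{7} - 59\right) = 106 \left(- \frac{565}{7}\right) = - \frac{59890}{7}$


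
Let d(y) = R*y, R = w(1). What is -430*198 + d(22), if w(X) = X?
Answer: -85118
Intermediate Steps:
R = 1
d(y) = y (d(y) = 1*y = y)
-430*198 + d(22) = -430*198 + 22 = -85140 + 22 = -85118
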